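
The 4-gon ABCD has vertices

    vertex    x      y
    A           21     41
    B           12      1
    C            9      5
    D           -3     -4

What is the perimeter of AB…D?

|AB| = √((-9)² + (-40)²) = √1681 = 41
|BC| = √((-3)² + (4)²) = √25 = 5
|CD| = √((-12)² + (-9)²) = √225 = 15
|DA| = √((24)² + (45)²) = √2601 = 51
Perimeter = 41 + 5 + 15 + 51 = 112.

112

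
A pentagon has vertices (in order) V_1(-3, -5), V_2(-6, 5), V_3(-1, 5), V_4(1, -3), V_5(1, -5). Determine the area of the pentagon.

47

Apply Gauss's area formula: 2A = Σ (x_i·y_{i+1} − x_{i+1}·y_i), indices taken mod 5.
Σ = (-45) + (-25) + (-2) + (-2) + (-20) = -94
Area = |Σ|/2 = 47.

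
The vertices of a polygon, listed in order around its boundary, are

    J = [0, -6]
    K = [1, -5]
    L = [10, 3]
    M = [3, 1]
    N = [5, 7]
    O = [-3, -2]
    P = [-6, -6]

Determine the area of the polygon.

64.5

Apply the shoelace formula: 2A = Σ (x_i·y_{i+1} − x_{i+1}·y_i), indices taken mod 7.
Σ = (6) + (53) + (1) + (16) + (11) + (6) + (36) = 129
Area = |Σ|/2 = 64.5.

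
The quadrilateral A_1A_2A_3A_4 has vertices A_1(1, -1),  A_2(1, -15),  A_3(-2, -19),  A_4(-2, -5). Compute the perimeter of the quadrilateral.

38

|A_1A_2| = √((0)² + (-14)²) = √196 = 14
|A_2A_3| = √((-3)² + (-4)²) = √25 = 5
|A_3A_4| = √((0)² + (14)²) = √196 = 14
|A_4A_1| = √((3)² + (4)²) = √25 = 5
Perimeter = 14 + 5 + 14 + 5 = 38.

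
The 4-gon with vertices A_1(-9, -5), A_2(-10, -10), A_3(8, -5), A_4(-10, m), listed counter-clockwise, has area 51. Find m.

-4

Write out the shoelace sum; only the two edges meeting at A_4 involve m:
2·Area = [(8·m − (-10)·(-5)) + ((-10)·(-5) − (-9)·m)] + 170
       = 17·m + 170 = 102
⇒ m = -4.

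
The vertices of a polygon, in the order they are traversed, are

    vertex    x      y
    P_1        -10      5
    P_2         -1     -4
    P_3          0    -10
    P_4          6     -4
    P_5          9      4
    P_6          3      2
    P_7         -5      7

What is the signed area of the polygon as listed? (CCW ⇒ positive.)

128.5

Apply Gauss's area formula: 2A = Σ (x_i·y_{i+1} − x_{i+1}·y_i), indices taken mod 7.
P_1→P_2: (-10)(-4) − (-1)(5) = 45
P_2→P_3: (-1)(-10) − (0)(-4) = 10
P_3→P_4: (0)(-4) − (6)(-10) = 60
P_4→P_5: (6)(4) − (9)(-4) = 60
P_5→P_6: (9)(2) − (3)(4) = 6
P_6→P_7: (3)(7) − (-5)(2) = 31
P_7→P_1: (-5)(5) − (-10)(7) = 45
Σ = 257
Signed area = Σ/2 = 128.5 (positive ⇒ counter-clockwise traversal).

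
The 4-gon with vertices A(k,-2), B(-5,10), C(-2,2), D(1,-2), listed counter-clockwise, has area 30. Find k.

The doubled signed area Σ (x_i y_{i+1} − x_{i+1} y_i) is linear in k.
With k=0 it equals 0; the coefficient of k is 12 (from the two edges through A).
So 12·k + 0 = 2·30 = 60 ⇒ k = 5.

5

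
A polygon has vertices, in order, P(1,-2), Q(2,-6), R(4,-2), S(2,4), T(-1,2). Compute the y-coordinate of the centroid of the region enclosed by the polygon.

Apply the shoelace formula. First the cross-terms c_i = x_i·y_{i+1} − x_{i+1}·y_i:
  -2, 20, 20, 8, 0  ⇒  2A = 46, A = 23.
Then Σ (y_i + y_{i+1})·c_i = -56, so ȳ = -56 / (6·23) = -28/69.

-28/69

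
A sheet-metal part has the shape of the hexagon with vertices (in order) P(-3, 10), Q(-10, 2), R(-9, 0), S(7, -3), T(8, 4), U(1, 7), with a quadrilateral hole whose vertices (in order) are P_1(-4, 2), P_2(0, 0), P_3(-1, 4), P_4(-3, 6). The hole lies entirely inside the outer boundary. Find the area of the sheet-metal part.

125

Outer boundary:
Σ = (94) + (18) + (27) + (52) + (52) + (31) = 274
Area = |Σ|/2 = 137.
Hole:
Apply the shoelace (surveyor's) formula: 2A = Σ (x_i·y_{i+1} − x_{i+1}·y_i), indices taken mod 4.
Σ = (0) + (0) + (6) + (18) = 24
Area = |Σ|/2 = 12.
Net area = 137 − 12 = 125.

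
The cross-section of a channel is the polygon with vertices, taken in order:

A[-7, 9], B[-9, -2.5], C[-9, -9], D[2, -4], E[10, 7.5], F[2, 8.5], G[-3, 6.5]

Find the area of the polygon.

Apply the shoelace formula: 2A = Σ (x_i·y_{i+1} − x_{i+1}·y_i), indices taken mod 7.
Σ = (98.5) + (58.5) + (54) + (55) + (70) + (38.5) + (18.5) = 393
Area = |Σ|/2 = 196.5.

196.5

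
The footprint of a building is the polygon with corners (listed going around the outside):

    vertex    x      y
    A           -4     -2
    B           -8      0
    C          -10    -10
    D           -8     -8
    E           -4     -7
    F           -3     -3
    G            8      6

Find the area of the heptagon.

46.5

Cross-terms: -16, 80, 0, 24, -9, 6, 8  ⇒  Σ = 93
Area = |Σ|/2 = 46.5.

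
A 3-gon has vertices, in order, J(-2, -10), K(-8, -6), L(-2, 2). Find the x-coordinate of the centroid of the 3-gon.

-4

Apply the surveyor's formula. First the cross-terms c_i = x_i·y_{i+1} − x_{i+1}·y_i:
  -68, -28, 24  ⇒  2A = -72, A = -36.
Then Σ (x_i + x_{i+1})·c_i = 864, so x̄ = 864 / (6·(-36)) = -4.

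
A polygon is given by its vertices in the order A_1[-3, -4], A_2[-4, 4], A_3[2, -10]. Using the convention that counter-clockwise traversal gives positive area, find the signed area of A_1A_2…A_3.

Cross-terms: -28, 32, -38  ⇒  Σ = -34
Signed area = Σ/2 = -17 (negative ⇒ clockwise traversal).

-17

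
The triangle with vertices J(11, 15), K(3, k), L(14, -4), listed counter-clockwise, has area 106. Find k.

-5

The doubled signed area Σ (x_i y_{i+1} − x_{i+1} y_i) is linear in k.
With k=0 it equals 197; the coefficient of k is -3 (from the two edges through K).
So -3·k + 197 = 2·106 = 212 ⇒ k = -5.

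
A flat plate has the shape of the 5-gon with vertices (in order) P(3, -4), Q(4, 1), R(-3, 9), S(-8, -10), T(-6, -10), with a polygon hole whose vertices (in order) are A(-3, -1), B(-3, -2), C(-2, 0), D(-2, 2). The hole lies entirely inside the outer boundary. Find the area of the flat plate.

Outer boundary:
Apply Gauss's area formula: 2A = Σ (x_i·y_{i+1} − x_{i+1}·y_i), indices taken mod 5.
Σ = (19) + (39) + (102) + (20) + (54) = 234
Area = |Σ|/2 = 117.
Hole:
Apply the surveyor's formula: 2A = Σ (x_i·y_{i+1} − x_{i+1}·y_i), indices taken mod 4.
Σ = (3) + (-4) + (-4) + (8) = 3
Area = |Σ|/2 = 1.5.
Net area = 117 − 1.5 = 115.5.

115.5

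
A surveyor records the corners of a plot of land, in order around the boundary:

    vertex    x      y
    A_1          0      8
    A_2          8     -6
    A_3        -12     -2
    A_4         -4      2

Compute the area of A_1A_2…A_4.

A_1→A_2: (0)(-6) − (8)(8) = -64
A_2→A_3: (8)(-2) − (-12)(-6) = -88
A_3→A_4: (-12)(2) − (-4)(-2) = -32
A_4→A_1: (-4)(8) − (0)(2) = -32
Σ = -216
Area = |Σ|/2 = 108.

108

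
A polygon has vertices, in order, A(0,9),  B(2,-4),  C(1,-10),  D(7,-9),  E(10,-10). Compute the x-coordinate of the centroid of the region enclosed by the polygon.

4

Apply the shoelace formula. First the cross-terms c_i = x_i·y_{i+1} − x_{i+1}·y_i:
  -18, -16, 61, 20, 90  ⇒  2A = 137, A = 68.5.
Then Σ (x_i + x_{i+1})·c_i = 1644, so x̄ = 1644 / (6·68.5) = 4.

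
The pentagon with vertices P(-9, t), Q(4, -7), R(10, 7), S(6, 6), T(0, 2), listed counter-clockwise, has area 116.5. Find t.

-6

The doubled signed area Σ (x_i y_{i+1} − x_{i+1} y_i) is linear in t.
With t=0 it equals 209; the coefficient of t is -4 (from the two edges through P).
So -4·t + 209 = 2·116.5 = 233 ⇒ t = -6.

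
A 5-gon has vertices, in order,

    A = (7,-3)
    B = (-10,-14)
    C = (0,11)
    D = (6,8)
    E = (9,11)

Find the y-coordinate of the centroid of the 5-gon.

Apply Gauss's area formula. First the cross-terms c_i = x_i·y_{i+1} − x_{i+1}·y_i:
  -128, -110, -66, -6, -104  ⇒  2A = -414, A = -207.
Then Σ (y_i + y_{i+1})·c_i = 306, so ȳ = 306 / (6·(-207)) = -17/69.

-17/69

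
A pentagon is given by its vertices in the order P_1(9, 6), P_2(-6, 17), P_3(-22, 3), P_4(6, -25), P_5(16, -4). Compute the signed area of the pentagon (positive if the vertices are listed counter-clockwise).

Apply the shoelace (surveyor's) formula: 2A = Σ (x_i·y_{i+1} − x_{i+1}·y_i), indices taken mod 5.
Σ = (189) + (356) + (532) + (376) + (132) = 1585
Signed area = Σ/2 = 792.5 (positive ⇒ counter-clockwise traversal).

792.5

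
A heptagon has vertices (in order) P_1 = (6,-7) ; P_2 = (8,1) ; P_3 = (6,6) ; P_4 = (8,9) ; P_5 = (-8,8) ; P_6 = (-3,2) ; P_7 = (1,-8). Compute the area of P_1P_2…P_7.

Apply the shoelace formula: 2A = Σ (x_i·y_{i+1} − x_{i+1}·y_i), indices taken mod 7.
Cross-terms: 62, 42, 6, 136, 8, 22, 41  ⇒  Σ = 317
Area = |Σ|/2 = 158.5.

158.5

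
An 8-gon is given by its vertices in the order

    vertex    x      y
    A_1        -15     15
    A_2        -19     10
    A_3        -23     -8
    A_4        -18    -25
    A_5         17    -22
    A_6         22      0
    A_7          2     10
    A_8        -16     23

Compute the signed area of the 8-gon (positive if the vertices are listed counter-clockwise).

Apply Gauss's area formula: 2A = Σ (x_i·y_{i+1} − x_{i+1}·y_i), indices taken mod 8.
A_1→A_2: (-15)(10) − (-19)(15) = 135
A_2→A_3: (-19)(-8) − (-23)(10) = 382
A_3→A_4: (-23)(-25) − (-18)(-8) = 431
A_4→A_5: (-18)(-22) − (17)(-25) = 821
A_5→A_6: (17)(0) − (22)(-22) = 484
A_6→A_7: (22)(10) − (2)(0) = 220
A_7→A_8: (2)(23) − (-16)(10) = 206
A_8→A_1: (-16)(15) − (-15)(23) = 105
Σ = 2784
Signed area = Σ/2 = 1392 (positive ⇒ counter-clockwise traversal).

1392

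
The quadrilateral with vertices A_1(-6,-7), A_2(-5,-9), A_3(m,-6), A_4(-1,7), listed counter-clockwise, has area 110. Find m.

8

Write out the shoelace sum; only the two edges meeting at A_3 involve m:
2·Area = [((-5)·(-6) − m·(-9)) + (m·7 − (-1)·(-6))] + 68
       = 16·m + 92 = 220
⇒ m = 8.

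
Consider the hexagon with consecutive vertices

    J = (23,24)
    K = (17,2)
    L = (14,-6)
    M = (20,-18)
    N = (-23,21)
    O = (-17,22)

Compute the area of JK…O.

Cross-terms: -362, -130, -132, 6, -149, -914  ⇒  Σ = -1681
Area = |Σ|/2 = 840.5.

840.5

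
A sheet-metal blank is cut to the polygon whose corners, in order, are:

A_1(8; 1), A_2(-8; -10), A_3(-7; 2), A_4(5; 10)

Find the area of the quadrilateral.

156.5

Apply the shoelace (surveyor's) formula: 2A = Σ (x_i·y_{i+1} − x_{i+1}·y_i), indices taken mod 4.
Cross-terms: -72, -86, -80, -75  ⇒  Σ = -313
Area = |Σ|/2 = 156.5.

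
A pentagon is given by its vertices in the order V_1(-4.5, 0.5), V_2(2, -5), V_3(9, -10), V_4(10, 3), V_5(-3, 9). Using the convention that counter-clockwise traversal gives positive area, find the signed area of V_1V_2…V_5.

155.75

Apply Gauss's area formula: 2A = Σ (x_i·y_{i+1} − x_{i+1}·y_i), indices taken mod 5.
Σ = (21.5) + (25) + (127) + (99) + (39) = 311.5
Signed area = Σ/2 = 155.75 (positive ⇒ counter-clockwise traversal).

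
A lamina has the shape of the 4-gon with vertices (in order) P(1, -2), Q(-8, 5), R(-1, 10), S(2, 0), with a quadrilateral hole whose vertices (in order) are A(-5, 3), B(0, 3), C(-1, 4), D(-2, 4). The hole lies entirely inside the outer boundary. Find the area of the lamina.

Outer boundary:
Apply the shoelace formula: 2A = Σ (x_i·y_{i+1} − x_{i+1}·y_i), indices taken mod 4.
Σ = (-11) + (-75) + (-20) + (-4) = -110
Area = |Σ|/2 = 55.
Hole:
Apply the shoelace formula: 2A = Σ (x_i·y_{i+1} − x_{i+1}·y_i), indices taken mod 4.
Cross-terms: -15, 3, 4, 14  ⇒  Σ = 6
Area = |Σ|/2 = 3.
Net area = 55 − 3 = 52.

52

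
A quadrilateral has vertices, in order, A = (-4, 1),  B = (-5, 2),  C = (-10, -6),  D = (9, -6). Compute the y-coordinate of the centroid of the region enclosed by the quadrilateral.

-751/219

Apply the shoelace (surveyor's) formula. First the cross-terms c_i = x_i·y_{i+1} − x_{i+1}·y_i:
  -3, 50, 114, -15  ⇒  2A = 146, A = 73.
Then Σ (y_i + y_{i+1})·c_i = -1502, so ȳ = -1502 / (6·73) = -751/219.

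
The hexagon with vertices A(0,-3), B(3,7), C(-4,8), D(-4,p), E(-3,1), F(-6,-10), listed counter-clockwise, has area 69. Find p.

5

The doubled signed area Σ (x_i y_{i+1} − x_{i+1} y_i) is linear in p.
With p=0 it equals 143; the coefficient of p is -1 (from the two edges through D).
So -1·p + 143 = 2·69 = 138 ⇒ p = 5.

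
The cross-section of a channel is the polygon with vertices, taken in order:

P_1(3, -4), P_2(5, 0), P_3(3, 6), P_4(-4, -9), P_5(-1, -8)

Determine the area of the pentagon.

Apply the shoelace (surveyor's) formula: 2A = Σ (x_i·y_{i+1} − x_{i+1}·y_i), indices taken mod 5.
Σ = (20) + (30) + (-3) + (23) + (28) = 98
Area = |Σ|/2 = 49.

49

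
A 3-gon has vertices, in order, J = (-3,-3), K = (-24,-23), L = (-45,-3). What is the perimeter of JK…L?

|JK| = √((-21)² + (-20)²) = √841 = 29
|KL| = √((-21)² + (20)²) = √841 = 29
|LJ| = √((42)² + (0)²) = √1764 = 42
Perimeter = 29 + 29 + 42 = 100.

100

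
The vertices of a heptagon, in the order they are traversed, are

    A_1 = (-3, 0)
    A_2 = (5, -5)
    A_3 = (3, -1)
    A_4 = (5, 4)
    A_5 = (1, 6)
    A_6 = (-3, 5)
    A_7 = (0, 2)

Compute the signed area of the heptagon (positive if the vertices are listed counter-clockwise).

45.5

Apply Gauss's area formula: 2A = Σ (x_i·y_{i+1} − x_{i+1}·y_i), indices taken mod 7.
A_1→A_2: (-3)(-5) − (5)(0) = 15
A_2→A_3: (5)(-1) − (3)(-5) = 10
A_3→A_4: (3)(4) − (5)(-1) = 17
A_4→A_5: (5)(6) − (1)(4) = 26
A_5→A_6: (1)(5) − (-3)(6) = 23
A_6→A_7: (-3)(2) − (0)(5) = -6
A_7→A_1: (0)(0) − (-3)(2) = 6
Σ = 91
Signed area = Σ/2 = 45.5 (positive ⇒ counter-clockwise traversal).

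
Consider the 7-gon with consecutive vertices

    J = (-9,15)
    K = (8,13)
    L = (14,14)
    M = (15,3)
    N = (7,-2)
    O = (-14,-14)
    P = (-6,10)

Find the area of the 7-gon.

Apply the shoelace formula: 2A = Σ (x_i·y_{i+1} − x_{i+1}·y_i), indices taken mod 7.
Σ = (-237) + (-70) + (-168) + (-51) + (-126) + (-224) + (0) = -876
Area = |Σ|/2 = 438.

438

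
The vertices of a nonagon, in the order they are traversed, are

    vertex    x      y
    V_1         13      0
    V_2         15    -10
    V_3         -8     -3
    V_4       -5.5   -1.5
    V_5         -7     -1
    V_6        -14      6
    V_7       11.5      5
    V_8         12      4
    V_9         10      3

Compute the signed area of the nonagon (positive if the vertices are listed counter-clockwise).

-258.25

Cross-terms: -130, -125, -4.5, -5, -56, -139, -14, -4, -39  ⇒  Σ = -516.5
Signed area = Σ/2 = -258.25 (negative ⇒ clockwise traversal).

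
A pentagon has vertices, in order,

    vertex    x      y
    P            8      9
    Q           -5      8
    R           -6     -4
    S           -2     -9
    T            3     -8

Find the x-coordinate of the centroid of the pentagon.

5/21

Apply the surveyor's formula. First the cross-terms c_i = x_i·y_{i+1} − x_{i+1}·y_i:
  109, 68, 46, 43, 91  ⇒  2A = 357, A = 178.5.
Then Σ (x_i + x_{i+1})·c_i = 255, so x̄ = 255 / (6·178.5) = 5/21.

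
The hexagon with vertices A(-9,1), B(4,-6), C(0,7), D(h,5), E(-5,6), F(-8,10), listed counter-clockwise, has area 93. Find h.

The doubled signed area Σ (x_i y_{i+1} − x_{i+1} y_i) is linear in h.
With h=0 it equals 183; the coefficient of h is -1 (from the two edges through D).
So -1·h + 183 = 2·93 = 186 ⇒ h = -3.

-3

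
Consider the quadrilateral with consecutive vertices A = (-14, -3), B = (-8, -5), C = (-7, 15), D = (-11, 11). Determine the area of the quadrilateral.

83

Apply the surveyor's formula: 2A = Σ (x_i·y_{i+1} − x_{i+1}·y_i), indices taken mod 4.
Σ = (46) + (-155) + (88) + (187) = 166
Area = |Σ|/2 = 83.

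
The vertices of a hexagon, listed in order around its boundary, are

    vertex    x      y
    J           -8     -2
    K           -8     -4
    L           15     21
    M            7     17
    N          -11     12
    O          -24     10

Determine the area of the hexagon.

296.5

Σ = (16) + (-108) + (108) + (271) + (178) + (128) = 593
Area = |Σ|/2 = 296.5.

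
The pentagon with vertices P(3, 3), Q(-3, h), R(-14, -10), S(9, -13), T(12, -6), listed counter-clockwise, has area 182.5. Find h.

-6

The doubled signed area Σ (x_i y_{i+1} − x_{i+1} y_i) is linear in h.
With h=0 it equals 467; the coefficient of h is 17 (from the two edges through Q).
So 17·h + 467 = 2·182.5 = 365 ⇒ h = -6.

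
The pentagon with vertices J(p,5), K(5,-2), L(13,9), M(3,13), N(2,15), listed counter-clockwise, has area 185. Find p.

-9

Write out the shoelace sum; only the two edges meeting at J involve p:
2·Area = [(2·5 − p·15) + (p·(-2) − 5·5)] + 232
       = -17·p + 217 = 370
⇒ p = -9.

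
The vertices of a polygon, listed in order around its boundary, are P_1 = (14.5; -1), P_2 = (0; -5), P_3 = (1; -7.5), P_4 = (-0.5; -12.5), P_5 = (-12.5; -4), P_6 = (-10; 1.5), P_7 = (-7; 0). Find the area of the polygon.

Apply the surveyor's formula: 2A = Σ (x_i·y_{i+1} − x_{i+1}·y_i), indices taken mod 7.
Σ = (-72.5) + (5) + (-16.25) + (-154.25) + (-58.75) + (10.5) + (7) = -279.25
Area = |Σ|/2 = 139.625.

139.625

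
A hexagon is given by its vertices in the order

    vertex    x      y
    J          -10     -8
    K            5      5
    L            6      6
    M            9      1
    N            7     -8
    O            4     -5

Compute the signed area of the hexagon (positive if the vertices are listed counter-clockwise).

-111

Apply Gauss's area formula: 2A = Σ (x_i·y_{i+1} − x_{i+1}·y_i), indices taken mod 6.
Cross-terms: -10, 0, -48, -79, -3, -82  ⇒  Σ = -222
Signed area = Σ/2 = -111 (negative ⇒ clockwise traversal).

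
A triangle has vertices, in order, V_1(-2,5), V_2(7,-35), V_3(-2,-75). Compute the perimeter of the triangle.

|V_1V_2| = √((9)² + (-40)²) = √1681 = 41
|V_2V_3| = √((-9)² + (-40)²) = √1681 = 41
|V_3V_1| = √((0)² + (80)²) = √6400 = 80
Perimeter = 41 + 41 + 80 = 162.

162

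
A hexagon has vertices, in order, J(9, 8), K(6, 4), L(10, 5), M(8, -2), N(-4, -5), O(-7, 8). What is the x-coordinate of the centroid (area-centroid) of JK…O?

Apply the shoelace formula. First the cross-terms c_i = x_i·y_{i+1} − x_{i+1}·y_i:
  -12, -10, -60, -48, -67, -128  ⇒  2A = -325, A = -162.5.
Then Σ (x_i + x_{i+1})·c_i = -1131, so x̄ = -1131 / (6·(-162.5)) = 1.16.

1.16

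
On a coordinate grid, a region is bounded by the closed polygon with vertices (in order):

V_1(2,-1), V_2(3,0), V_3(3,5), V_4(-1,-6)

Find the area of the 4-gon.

9

Σ = (3) + (15) + (-13) + (13) = 18
Area = |Σ|/2 = 9.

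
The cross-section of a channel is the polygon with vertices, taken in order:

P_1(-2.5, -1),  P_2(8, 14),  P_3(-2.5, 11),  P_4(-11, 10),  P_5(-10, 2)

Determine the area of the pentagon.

Apply the shoelace (surveyor's) formula: 2A = Σ (x_i·y_{i+1} − x_{i+1}·y_i), indices taken mod 5.
Cross-terms: -27, 123, 96, 78, 15  ⇒  Σ = 285
Area = |Σ|/2 = 142.5.

142.5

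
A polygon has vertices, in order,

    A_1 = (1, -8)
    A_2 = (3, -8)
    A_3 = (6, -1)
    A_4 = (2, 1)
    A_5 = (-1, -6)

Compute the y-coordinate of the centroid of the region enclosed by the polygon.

Apply Gauss's area formula. First the cross-terms c_i = x_i·y_{i+1} − x_{i+1}·y_i:
  16, 45, 8, -11, 14  ⇒  2A = 72, A = 36.
Then Σ (y_i + y_{i+1})·c_i = -802, so ȳ = -802 / (6·36) = -401/108.

-401/108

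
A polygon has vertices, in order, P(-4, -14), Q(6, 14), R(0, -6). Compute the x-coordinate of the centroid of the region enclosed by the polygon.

Apply Gauss's area formula. First the cross-terms c_i = x_i·y_{i+1} − x_{i+1}·y_i:
  28, -36, -24  ⇒  2A = -32, A = -16.
Then Σ (x_i + x_{i+1})·c_i = -64, so x̄ = -64 / (6·(-16)) = 2/3.

2/3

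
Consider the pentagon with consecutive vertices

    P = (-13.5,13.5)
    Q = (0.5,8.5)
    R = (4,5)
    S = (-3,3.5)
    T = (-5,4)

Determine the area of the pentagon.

Apply the surveyor's formula: 2A = Σ (x_i·y_{i+1} − x_{i+1}·y_i), indices taken mod 5.
Σ = (-121.5) + (-31.5) + (29) + (5.5) + (-13.5) = -132
Area = |Σ|/2 = 66.

66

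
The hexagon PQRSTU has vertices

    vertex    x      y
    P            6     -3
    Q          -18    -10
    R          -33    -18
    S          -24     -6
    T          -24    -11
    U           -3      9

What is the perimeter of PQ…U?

|PQ| = √((-24)² + (-7)²) = √625 = 25
|QR| = √((-15)² + (-8)²) = √289 = 17
|RS| = √((9)² + (12)²) = √225 = 15
|ST| = √((0)² + (-5)²) = √25 = 5
|TU| = √((21)² + (20)²) = √841 = 29
|UP| = √((9)² + (-12)²) = √225 = 15
Perimeter = 25 + 17 + 15 + 5 + 29 + 15 = 106.

106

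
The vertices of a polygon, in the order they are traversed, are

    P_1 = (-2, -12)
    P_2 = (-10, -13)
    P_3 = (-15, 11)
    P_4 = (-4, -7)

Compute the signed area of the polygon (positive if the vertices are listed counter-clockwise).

-108

Apply the shoelace formula: 2A = Σ (x_i·y_{i+1} − x_{i+1}·y_i), indices taken mod 4.
P_1→P_2: (-2)(-13) − (-10)(-12) = -94
P_2→P_3: (-10)(11) − (-15)(-13) = -305
P_3→P_4: (-15)(-7) − (-4)(11) = 149
P_4→P_1: (-4)(-12) − (-2)(-7) = 34
Σ = -216
Signed area = Σ/2 = -108 (negative ⇒ clockwise traversal).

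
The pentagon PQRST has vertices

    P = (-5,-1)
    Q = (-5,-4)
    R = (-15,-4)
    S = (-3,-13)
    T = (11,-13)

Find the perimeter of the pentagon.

62

|PQ| = √((0)² + (-3)²) = √9 = 3
|QR| = √((-10)² + (0)²) = √100 = 10
|RS| = √((12)² + (-9)²) = √225 = 15
|ST| = √((14)² + (0)²) = √196 = 14
|TP| = √((-16)² + (12)²) = √400 = 20
Perimeter = 3 + 10 + 15 + 14 + 20 = 62.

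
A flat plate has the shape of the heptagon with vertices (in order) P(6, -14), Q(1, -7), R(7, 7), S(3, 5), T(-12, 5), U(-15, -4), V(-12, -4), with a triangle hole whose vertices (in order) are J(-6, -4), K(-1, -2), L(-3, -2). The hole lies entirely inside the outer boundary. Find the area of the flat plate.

220

Outer boundary:
Apply Gauss's area formula: 2A = Σ (x_i·y_{i+1} − x_{i+1}·y_i), indices taken mod 7.
Cross-terms: -28, 56, 14, 75, 123, 12, 192  ⇒  Σ = 444
Area = |Σ|/2 = 222.
Hole:
Apply the shoelace formula: 2A = Σ (x_i·y_{i+1} − x_{i+1}·y_i), indices taken mod 3.
Cross-terms: 8, -4, 0  ⇒  Σ = 4
Area = |Σ|/2 = 2.
Net area = 222 − 2 = 220.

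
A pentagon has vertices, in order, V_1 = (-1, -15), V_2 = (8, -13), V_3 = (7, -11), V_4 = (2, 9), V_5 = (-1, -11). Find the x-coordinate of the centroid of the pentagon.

430/159

Apply the surveyor's formula. First the cross-terms c_i = x_i·y_{i+1} − x_{i+1}·y_i:
  133, 3, 85, -13, 4  ⇒  2A = 212, A = 106.
Then Σ (x_i + x_{i+1})·c_i = 1720, so x̄ = 1720 / (6·106) = 430/159.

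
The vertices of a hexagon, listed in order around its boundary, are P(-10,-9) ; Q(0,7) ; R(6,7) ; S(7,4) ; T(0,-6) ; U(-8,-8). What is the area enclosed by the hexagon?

117.5

Σ = (-70) + (-42) + (-25) + (-42) + (-48) + (-8) = -235
Area = |Σ|/2 = 117.5.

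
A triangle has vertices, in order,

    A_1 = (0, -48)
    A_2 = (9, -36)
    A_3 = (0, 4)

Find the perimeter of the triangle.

|A_1A_2| = √((9)² + (12)²) = √225 = 15
|A_2A_3| = √((-9)² + (40)²) = √1681 = 41
|A_3A_1| = √((0)² + (-52)²) = √2704 = 52
Perimeter = 15 + 41 + 52 = 108.

108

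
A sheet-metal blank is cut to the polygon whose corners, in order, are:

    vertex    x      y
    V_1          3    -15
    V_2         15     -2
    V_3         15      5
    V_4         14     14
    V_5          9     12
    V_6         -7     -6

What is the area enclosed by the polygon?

329.5

Apply the shoelace formula: 2A = Σ (x_i·y_{i+1} − x_{i+1}·y_i), indices taken mod 6.
Σ = (219) + (105) + (140) + (42) + (30) + (123) = 659
Area = |Σ|/2 = 329.5.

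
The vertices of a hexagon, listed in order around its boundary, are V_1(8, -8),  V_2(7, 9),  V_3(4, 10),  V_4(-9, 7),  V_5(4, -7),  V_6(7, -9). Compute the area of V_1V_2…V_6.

172

V_1→V_2: (8)(9) − (7)(-8) = 128
V_2→V_3: (7)(10) − (4)(9) = 34
V_3→V_4: (4)(7) − (-9)(10) = 118
V_4→V_5: (-9)(-7) − (4)(7) = 35
V_5→V_6: (4)(-9) − (7)(-7) = 13
V_6→V_1: (7)(-8) − (8)(-9) = 16
Σ = 344
Area = |Σ|/2 = 172.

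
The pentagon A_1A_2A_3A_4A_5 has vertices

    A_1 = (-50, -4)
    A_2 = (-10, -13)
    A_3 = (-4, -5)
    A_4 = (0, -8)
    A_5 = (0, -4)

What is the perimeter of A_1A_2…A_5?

110

|A_1A_2| = √((40)² + (-9)²) = √1681 = 41
|A_2A_3| = √((6)² + (8)²) = √100 = 10
|A_3A_4| = √((4)² + (-3)²) = √25 = 5
|A_4A_5| = √((0)² + (4)²) = √16 = 4
|A_5A_1| = √((-50)² + (0)²) = √2500 = 50
Perimeter = 41 + 10 + 5 + 4 + 50 = 110.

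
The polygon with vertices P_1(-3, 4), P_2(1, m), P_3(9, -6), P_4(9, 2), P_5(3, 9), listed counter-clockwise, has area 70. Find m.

The doubled signed area Σ (x_i y_{i+1} − x_{i+1} y_i) is linear in m.
With m=0 it equals 176; the coefficient of m is -12 (from the two edges through P_2).
So -12·m + 176 = 2·70 = 140 ⇒ m = 3.

3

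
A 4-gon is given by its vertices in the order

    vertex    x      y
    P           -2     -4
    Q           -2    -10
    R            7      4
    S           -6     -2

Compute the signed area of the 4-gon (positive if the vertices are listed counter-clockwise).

P→Q: (-2)(-10) − (-2)(-4) = 12
Q→R: (-2)(4) − (7)(-10) = 62
R→S: (7)(-2) − (-6)(4) = 10
S→P: (-6)(-4) − (-2)(-2) = 20
Σ = 104
Signed area = Σ/2 = 52 (positive ⇒ counter-clockwise traversal).

52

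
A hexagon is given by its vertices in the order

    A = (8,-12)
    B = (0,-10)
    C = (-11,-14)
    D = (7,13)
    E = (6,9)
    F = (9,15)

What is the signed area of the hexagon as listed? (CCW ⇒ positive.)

Apply the surveyor's formula: 2A = Σ (x_i·y_{i+1} − x_{i+1}·y_i), indices taken mod 6.
Σ = (-80) + (-110) + (-45) + (-15) + (9) + (-228) = -469
Signed area = Σ/2 = -234.5 (negative ⇒ clockwise traversal).

-234.5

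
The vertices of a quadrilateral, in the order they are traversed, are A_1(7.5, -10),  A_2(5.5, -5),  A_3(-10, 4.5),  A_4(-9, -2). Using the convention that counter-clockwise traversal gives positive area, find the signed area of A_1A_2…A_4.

78.875

Cross-terms: 17.5, -25.25, 60.5, 105  ⇒  Σ = 157.75
Signed area = Σ/2 = 78.875 (positive ⇒ counter-clockwise traversal).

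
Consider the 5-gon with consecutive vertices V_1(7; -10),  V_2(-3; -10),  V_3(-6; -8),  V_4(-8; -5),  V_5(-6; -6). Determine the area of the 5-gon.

25

Apply the shoelace formula: 2A = Σ (x_i·y_{i+1} − x_{i+1}·y_i), indices taken mod 5.
Cross-terms: -100, -36, -34, 18, 102  ⇒  Σ = -50
Area = |Σ|/2 = 25.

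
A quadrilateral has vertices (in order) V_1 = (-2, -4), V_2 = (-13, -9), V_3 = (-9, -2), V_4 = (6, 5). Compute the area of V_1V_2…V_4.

Cross-terms: -34, -55, -33, -14  ⇒  Σ = -136
Area = |Σ|/2 = 68.

68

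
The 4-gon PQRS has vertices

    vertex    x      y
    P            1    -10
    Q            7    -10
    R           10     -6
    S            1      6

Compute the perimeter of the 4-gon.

42

|PQ| = √((6)² + (0)²) = √36 = 6
|QR| = √((3)² + (4)²) = √25 = 5
|RS| = √((-9)² + (12)²) = √225 = 15
|SP| = √((0)² + (-16)²) = √256 = 16
Perimeter = 6 + 5 + 15 + 16 = 42.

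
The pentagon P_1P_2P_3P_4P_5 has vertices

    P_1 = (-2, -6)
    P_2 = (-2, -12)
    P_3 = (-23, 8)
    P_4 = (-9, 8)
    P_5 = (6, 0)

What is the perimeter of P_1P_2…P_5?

|P_1P_2| = √((0)² + (-6)²) = √36 = 6
|P_2P_3| = √((-21)² + (20)²) = √841 = 29
|P_3P_4| = √((14)² + (0)²) = √196 = 14
|P_4P_5| = √((15)² + (-8)²) = √289 = 17
|P_5P_1| = √((-8)² + (-6)²) = √100 = 10
Perimeter = 6 + 29 + 14 + 17 + 10 = 76.

76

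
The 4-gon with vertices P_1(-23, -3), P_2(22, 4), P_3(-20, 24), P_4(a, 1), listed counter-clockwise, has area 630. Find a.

-25

The doubled signed area Σ (x_i y_{i+1} − x_{i+1} y_i) is linear in a.
With a=0 it equals 585; the coefficient of a is -27 (from the two edges through P_4).
So -27·a + 585 = 2·630 = 1260 ⇒ a = -25.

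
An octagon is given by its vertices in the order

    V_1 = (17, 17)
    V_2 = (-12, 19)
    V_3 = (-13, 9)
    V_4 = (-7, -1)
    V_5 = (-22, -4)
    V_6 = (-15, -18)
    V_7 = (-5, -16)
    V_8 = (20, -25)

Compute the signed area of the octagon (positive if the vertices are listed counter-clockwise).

Cross-terms: 527, 139, 76, 6, 336, 150, 445, 765  ⇒  Σ = 2444
Signed area = Σ/2 = 1222 (positive ⇒ counter-clockwise traversal).

1222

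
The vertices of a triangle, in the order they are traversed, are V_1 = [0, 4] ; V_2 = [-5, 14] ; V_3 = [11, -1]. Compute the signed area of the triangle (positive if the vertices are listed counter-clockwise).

Σ = (20) + (-149) + (44) = -85
Signed area = Σ/2 = -42.5 (negative ⇒ clockwise traversal).

-42.5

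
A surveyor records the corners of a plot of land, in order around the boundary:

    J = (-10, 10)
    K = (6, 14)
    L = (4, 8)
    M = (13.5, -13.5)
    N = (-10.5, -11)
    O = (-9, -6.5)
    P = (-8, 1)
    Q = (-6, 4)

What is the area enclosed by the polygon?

399

Apply the surveyor's formula: 2A = Σ (x_i·y_{i+1} − x_{i+1}·y_i), indices taken mod 8.
Σ = (-200) + (-8) + (-162) + (-290.25) + (-30.75) + (-61) + (-26) + (-20) = -798
Area = |Σ|/2 = 399.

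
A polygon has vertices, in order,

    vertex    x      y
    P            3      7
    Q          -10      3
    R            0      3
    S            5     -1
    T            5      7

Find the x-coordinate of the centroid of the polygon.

Apply the shoelace formula. First the cross-terms c_i = x_i·y_{i+1} − x_{i+1}·y_i:
  79, -30, -15, 40, 14  ⇒  2A = 88, A = 44.
Then Σ (x_i + x_{i+1})·c_i = 184, so x̄ = 184 / (6·44) = 23/33.

23/33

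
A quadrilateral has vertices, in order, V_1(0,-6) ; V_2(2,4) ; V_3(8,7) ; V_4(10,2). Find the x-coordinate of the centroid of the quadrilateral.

4.8

Apply the shoelace formula. First the cross-terms c_i = x_i·y_{i+1} − x_{i+1}·y_i:
  12, -18, -54, -60  ⇒  2A = -120, A = -60.
Then Σ (x_i + x_{i+1})·c_i = -1728, so x̄ = -1728 / (6·(-60)) = 4.8.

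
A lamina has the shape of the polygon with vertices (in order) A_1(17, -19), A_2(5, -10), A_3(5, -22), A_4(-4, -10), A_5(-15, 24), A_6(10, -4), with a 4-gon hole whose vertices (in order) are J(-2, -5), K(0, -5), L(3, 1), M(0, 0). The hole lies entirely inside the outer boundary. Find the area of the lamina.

Outer boundary:
Apply Gauss's area formula: 2A = Σ (x_i·y_{i+1} − x_{i+1}·y_i), indices taken mod 6.
Cross-terms: -75, -60, -138, -246, -180, -122  ⇒  Σ = -821
Area = |Σ|/2 = 410.5.
Hole:
Apply the shoelace (surveyor's) formula: 2A = Σ (x_i·y_{i+1} − x_{i+1}·y_i), indices taken mod 4.
J→K: (-2)(-5) − (0)(-5) = 10
K→L: (0)(1) − (3)(-5) = 15
L→M: (3)(0) − (0)(1) = 0
M→J: (0)(-5) − (-2)(0) = 0
Σ = 25
Area = |Σ|/2 = 12.5.
Net area = 410.5 − 12.5 = 398.

398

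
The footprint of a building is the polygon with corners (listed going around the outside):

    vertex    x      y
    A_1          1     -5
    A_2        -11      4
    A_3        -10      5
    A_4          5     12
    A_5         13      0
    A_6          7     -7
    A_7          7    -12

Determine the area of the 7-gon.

258

Apply the shoelace formula: 2A = Σ (x_i·y_{i+1} − x_{i+1}·y_i), indices taken mod 7.
A_1→A_2: (1)(4) − (-11)(-5) = -51
A_2→A_3: (-11)(5) − (-10)(4) = -15
A_3→A_4: (-10)(12) − (5)(5) = -145
A_4→A_5: (5)(0) − (13)(12) = -156
A_5→A_6: (13)(-7) − (7)(0) = -91
A_6→A_7: (7)(-12) − (7)(-7) = -35
A_7→A_1: (7)(-5) − (1)(-12) = -23
Σ = -516
Area = |Σ|/2 = 258.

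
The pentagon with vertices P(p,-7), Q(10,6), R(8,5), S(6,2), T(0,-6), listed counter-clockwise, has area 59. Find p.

8

The doubled signed area Σ (x_i y_{i+1} − x_{i+1} y_i) is linear in p.
With p=0 it equals 22; the coefficient of p is 12 (from the two edges through P).
So 12·p + 22 = 2·59 = 118 ⇒ p = 8.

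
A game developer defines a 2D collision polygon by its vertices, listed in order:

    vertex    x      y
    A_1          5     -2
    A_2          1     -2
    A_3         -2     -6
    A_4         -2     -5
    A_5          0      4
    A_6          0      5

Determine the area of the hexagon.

Apply the shoelace formula: 2A = Σ (x_i·y_{i+1} − x_{i+1}·y_i), indices taken mod 6.
Cross-terms: -8, -10, -2, -8, 0, -25  ⇒  Σ = -53
Area = |Σ|/2 = 26.5.

26.5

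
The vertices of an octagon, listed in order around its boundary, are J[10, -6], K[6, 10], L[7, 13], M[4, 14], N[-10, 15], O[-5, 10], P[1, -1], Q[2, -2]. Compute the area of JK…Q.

184

Apply the surveyor's formula: 2A = Σ (x_i·y_{i+1} − x_{i+1}·y_i), indices taken mod 8.
Cross-terms: 136, 8, 46, 200, -25, -5, 0, 8  ⇒  Σ = 368
Area = |Σ|/2 = 184.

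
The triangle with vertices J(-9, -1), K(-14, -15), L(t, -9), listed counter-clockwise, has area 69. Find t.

-2

The doubled signed area Σ (x_i y_{i+1} − x_{i+1} y_i) is linear in t.
With t=0 it equals 166; the coefficient of t is 14 (from the two edges through L).
So 14·t + 166 = 2·69 = 138 ⇒ t = -2.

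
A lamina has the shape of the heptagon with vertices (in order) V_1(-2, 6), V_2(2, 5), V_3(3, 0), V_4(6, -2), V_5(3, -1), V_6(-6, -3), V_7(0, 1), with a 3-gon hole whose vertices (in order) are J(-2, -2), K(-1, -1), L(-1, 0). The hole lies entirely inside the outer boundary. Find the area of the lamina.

Outer boundary:
Apply the shoelace formula: 2A = Σ (x_i·y_{i+1} − x_{i+1}·y_i), indices taken mod 7.
Σ = (-22) + (-15) + (-6) + (0) + (-15) + (-6) + (2) = -62
Area = |Σ|/2 = 31.
Hole:
J→K: (-2)(-1) − (-1)(-2) = 0
K→L: (-1)(0) − (-1)(-1) = -1
L→J: (-1)(-2) − (-2)(0) = 2
Σ = 1
Area = |Σ|/2 = 0.5.
Net area = 31 − 0.5 = 30.5.

30.5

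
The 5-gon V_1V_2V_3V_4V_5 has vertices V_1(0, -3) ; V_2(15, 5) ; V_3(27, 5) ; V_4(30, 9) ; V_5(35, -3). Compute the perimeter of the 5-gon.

82

|V_1V_2| = √((15)² + (8)²) = √289 = 17
|V_2V_3| = √((12)² + (0)²) = √144 = 12
|V_3V_4| = √((3)² + (4)²) = √25 = 5
|V_4V_5| = √((5)² + (-12)²) = √169 = 13
|V_5V_1| = √((-35)² + (0)²) = √1225 = 35
Perimeter = 17 + 12 + 5 + 13 + 35 = 82.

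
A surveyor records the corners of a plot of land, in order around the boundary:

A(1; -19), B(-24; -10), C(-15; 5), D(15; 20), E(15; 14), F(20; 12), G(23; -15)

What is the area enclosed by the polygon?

Apply the surveyor's formula: 2A = Σ (x_i·y_{i+1} − x_{i+1}·y_i), indices taken mod 7.
A→B: (1)(-10) − (-24)(-19) = -466
B→C: (-24)(5) − (-15)(-10) = -270
C→D: (-15)(20) − (15)(5) = -375
D→E: (15)(14) − (15)(20) = -90
E→F: (15)(12) − (20)(14) = -100
F→G: (20)(-15) − (23)(12) = -576
G→A: (23)(-19) − (1)(-15) = -422
Σ = -2299
Area = |Σ|/2 = 1149.5.

1149.5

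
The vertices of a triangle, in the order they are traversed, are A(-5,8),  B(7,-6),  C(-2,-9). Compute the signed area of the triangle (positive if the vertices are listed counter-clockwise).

Apply Gauss's area formula: 2A = Σ (x_i·y_{i+1} − x_{i+1}·y_i), indices taken mod 3.
Σ = (-26) + (-75) + (-61) = -162
Signed area = Σ/2 = -81 (negative ⇒ clockwise traversal).

-81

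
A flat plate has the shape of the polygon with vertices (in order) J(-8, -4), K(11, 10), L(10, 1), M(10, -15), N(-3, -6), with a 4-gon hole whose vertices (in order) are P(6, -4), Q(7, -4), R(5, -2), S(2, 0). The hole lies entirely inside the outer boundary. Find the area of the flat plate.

210

Outer boundary:
Apply the surveyor's formula: 2A = Σ (x_i·y_{i+1} − x_{i+1}·y_i), indices taken mod 5.
Cross-terms: -36, -89, -160, -105, -36  ⇒  Σ = -426
Area = |Σ|/2 = 213.
Hole:
Apply the surveyor's formula: 2A = Σ (x_i·y_{i+1} − x_{i+1}·y_i), indices taken mod 4.
P→Q: (6)(-4) − (7)(-4) = 4
Q→R: (7)(-2) − (5)(-4) = 6
R→S: (5)(0) − (2)(-2) = 4
S→P: (2)(-4) − (6)(0) = -8
Σ = 6
Area = |Σ|/2 = 3.
Net area = 213 − 3 = 210.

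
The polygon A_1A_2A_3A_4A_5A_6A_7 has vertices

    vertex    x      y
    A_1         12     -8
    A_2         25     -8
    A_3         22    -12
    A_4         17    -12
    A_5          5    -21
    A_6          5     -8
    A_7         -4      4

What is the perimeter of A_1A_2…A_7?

86

|A_1A_2| = √((13)² + (0)²) = √169 = 13
|A_2A_3| = √((-3)² + (-4)²) = √25 = 5
|A_3A_4| = √((-5)² + (0)²) = √25 = 5
|A_4A_5| = √((-12)² + (-9)²) = √225 = 15
|A_5A_6| = √((0)² + (13)²) = √169 = 13
|A_6A_7| = √((-9)² + (12)²) = √225 = 15
|A_7A_1| = √((16)² + (-12)²) = √400 = 20
Perimeter = 13 + 5 + 5 + 15 + 13 + 15 + 20 = 86.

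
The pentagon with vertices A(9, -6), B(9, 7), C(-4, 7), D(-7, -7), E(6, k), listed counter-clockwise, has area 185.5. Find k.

-5

Write out the shoelace sum; only the two edges meeting at E involve k:
2·Area = [((-7)·k − 6·(-7)) + (6·(-6) − 9·k)] + 285
       = -16·k + 291 = 371
⇒ k = -5.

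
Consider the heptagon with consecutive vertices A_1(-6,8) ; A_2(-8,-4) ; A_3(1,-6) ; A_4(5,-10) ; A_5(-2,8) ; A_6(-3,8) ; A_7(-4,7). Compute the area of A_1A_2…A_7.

Apply Gauss's area formula: 2A = Σ (x_i·y_{i+1} − x_{i+1}·y_i), indices taken mod 7.
Σ = (88) + (52) + (20) + (20) + (8) + (11) + (10) = 209
Area = |Σ|/2 = 104.5.

104.5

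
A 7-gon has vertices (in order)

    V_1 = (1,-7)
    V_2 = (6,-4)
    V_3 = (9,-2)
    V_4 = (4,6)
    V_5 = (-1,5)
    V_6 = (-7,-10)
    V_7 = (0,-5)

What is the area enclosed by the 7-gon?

Σ = (38) + (24) + (62) + (26) + (45) + (35) + (5) = 235
Area = |Σ|/2 = 117.5.

117.5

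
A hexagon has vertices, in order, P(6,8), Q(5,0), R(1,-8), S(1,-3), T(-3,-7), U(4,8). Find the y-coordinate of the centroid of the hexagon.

Apply the shoelace formula. First the cross-terms c_i = x_i·y_{i+1} − x_{i+1}·y_i:
  -40, -40, 5, -16, 4, -16  ⇒  2A = -103, A = -51.5.
Then Σ (y_i + y_{i+1})·c_i = -147, so ȳ = -147 / (6·(-51.5)) = 49/103.

49/103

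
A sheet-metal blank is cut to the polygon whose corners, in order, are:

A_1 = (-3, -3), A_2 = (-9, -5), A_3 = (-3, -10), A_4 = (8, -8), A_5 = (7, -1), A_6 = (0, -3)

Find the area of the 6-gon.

Apply Gauss's area formula: 2A = Σ (x_i·y_{i+1} − x_{i+1}·y_i), indices taken mod 6.
Σ = (-12) + (75) + (104) + (48) + (-21) + (-9) = 185
Area = |Σ|/2 = 92.5.

92.5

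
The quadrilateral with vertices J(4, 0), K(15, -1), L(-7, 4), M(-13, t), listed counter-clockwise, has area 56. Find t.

The doubled signed area Σ (x_i y_{i+1} − x_{i+1} y_i) is linear in t.
With t=0 it equals 101; the coefficient of t is -11 (from the two edges through M).
So -11·t + 101 = 2·56 = 112 ⇒ t = -1.

-1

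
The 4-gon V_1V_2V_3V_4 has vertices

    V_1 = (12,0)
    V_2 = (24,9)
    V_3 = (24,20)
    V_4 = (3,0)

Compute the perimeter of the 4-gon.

|V_1V_2| = √((12)² + (9)²) = √225 = 15
|V_2V_3| = √((0)² + (11)²) = √121 = 11
|V_3V_4| = √((-21)² + (-20)²) = √841 = 29
|V_4V_1| = √((9)² + (0)²) = √81 = 9
Perimeter = 15 + 11 + 29 + 9 = 64.

64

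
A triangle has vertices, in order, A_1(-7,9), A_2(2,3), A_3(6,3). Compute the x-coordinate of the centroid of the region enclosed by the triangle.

1/3

Apply the surveyor's formula. First the cross-terms c_i = x_i·y_{i+1} − x_{i+1}·y_i:
  -39, -12, 75  ⇒  2A = 24, A = 12.
Then Σ (x_i + x_{i+1})·c_i = 24, so x̄ = 24 / (6·12) = 1/3.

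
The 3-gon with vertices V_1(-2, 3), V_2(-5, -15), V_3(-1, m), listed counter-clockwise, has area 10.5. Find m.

The doubled signed area Σ (x_i y_{i+1} − x_{i+1} y_i) is linear in m.
With m=0 it equals 27; the coefficient of m is -3 (from the two edges through V_3).
So -3·m + 27 = 2·10.5 = 21 ⇒ m = 2.

2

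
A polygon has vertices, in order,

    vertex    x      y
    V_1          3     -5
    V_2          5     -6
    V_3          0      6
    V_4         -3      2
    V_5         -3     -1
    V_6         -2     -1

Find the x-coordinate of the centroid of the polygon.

Apply the shoelace formula. First the cross-terms c_i = x_i·y_{i+1} − x_{i+1}·y_i:
  7, 30, 18, 9, 1, 13  ⇒  2A = 78, A = 39.
Then Σ (x_i + x_{i+1})·c_i = 106, so x̄ = 106 / (6·39) = 53/117.

53/117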